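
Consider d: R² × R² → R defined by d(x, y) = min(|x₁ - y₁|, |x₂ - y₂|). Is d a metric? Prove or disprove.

No. d fails identity of indiscernibles: take x = (-4, 0) and y = (-4, 4). Then d(x,y) = min(|-4 - (-4)|, |0 - 4|) = min(0, 4) = 0, yet x ≠ y.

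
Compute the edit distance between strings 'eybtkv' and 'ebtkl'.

Let D[i][j] be the edit distance between the first i characters of 'eybtkv' and the first j characters of 'ebtkl', with D[i][0] = i, D[0][j] = j, and D[i][j] = D[i-1][j-1] if the characters match, else 1 + min(D[i-1][j], D[i][j-1], D[i-1][j-1]). Filling the table (rows: prefixes of 'eybtkv', columns: prefixes of 'ebtkl'):
     ε  e  b  t  k  l
  ε  0  1  2  3  4  5
  e  1  0  1  2  3  4
  y  2  1  1  2  3  4
  b  3  2  1  2  3  4
  t  4  3  2  1  2  3
  k  5  4  3  2  1  2
  v  6  5  4  3  2  2
The bottom-right entry gives D[6][5] = 2, so no sequence of fewer than 2 edits works. Backtracking through the table gives one optimal edit sequence (2 edits):
  eybtkv → ebtkv (del y @2)
  ebtkv → ebtkl (sub v→l @5)
Edit distance = 2.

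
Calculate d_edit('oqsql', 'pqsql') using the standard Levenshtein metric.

Let D[i][j] be the edit distance between the first i characters of 'oqsql' and the first j characters of 'pqsql', with D[i][0] = i, D[0][j] = j, and D[i][j] = D[i-1][j-1] if the characters match, else 1 + min(D[i-1][j], D[i][j-1], D[i-1][j-1]). Filling the table (rows: prefixes of 'oqsql', columns: prefixes of 'pqsql'):
     ε  p  q  s  q  l
  ε  0  1  2  3  4  5
  o  1  1  2  3  4  5
  q  2  2  1  2  3  4
  s  3  3  2  1  2  3
  q  4  4  3  2  1  2
  l  5  5  4  3  2  1
The bottom-right entry gives D[5][5] = 1, so no sequence of fewer than 1 edit works. Backtracking through the table gives one optimal edit sequence (1 edit):
  oqsql → pqsql (sub o→p @1)
Edit distance = 1.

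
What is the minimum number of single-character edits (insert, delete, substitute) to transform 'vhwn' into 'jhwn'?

Let D[i][j] be the edit distance between the first i characters of 'vhwn' and the first j characters of 'jhwn', with D[i][0] = i, D[0][j] = j, and D[i][j] = D[i-1][j-1] if the characters match, else 1 + min(D[i-1][j], D[i][j-1], D[i-1][j-1]). Filling the table (rows: prefixes of 'vhwn', columns: prefixes of 'jhwn'):
     ε  j  h  w  n
  ε  0  1  2  3  4
  v  1  1  2  3  4
  h  2  2  1  2  3
  w  3  3  2  1  2
  n  4  4  3  2  1
The bottom-right entry gives D[4][4] = 1, so no sequence of fewer than 1 edit works. Backtracking through the table gives one optimal edit sequence (1 edit):
  vhwn → jhwn (sub v→j @1)
Edit distance = 1.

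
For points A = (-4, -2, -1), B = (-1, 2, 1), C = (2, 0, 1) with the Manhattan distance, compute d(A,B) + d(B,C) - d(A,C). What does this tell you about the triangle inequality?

d(A,B) = 3 + 4 + 2 = 9, d(B,C) = 3 + 2 + 0 = 5, d(A,C) = 6 + 2 + 2 = 10.
d(A,B) + d(B,C) - d(A,C) = 9 + 5 - 10 = 14 - 10 = 4. This is ≥ 0, so the triangle inequality holds for these points.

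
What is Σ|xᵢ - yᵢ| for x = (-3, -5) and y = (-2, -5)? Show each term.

Σ|x_i - y_i| = |-3 - (-2)| + |-5 - (-5)| = 1 + 0 = 1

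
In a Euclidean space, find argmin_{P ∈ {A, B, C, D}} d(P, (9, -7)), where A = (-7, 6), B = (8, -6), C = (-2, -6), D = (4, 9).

Distances: d(A) ≈ 20.6155, d(B) ≈ 1.4142, d(C) ≈ 11.0454, d(D) ≈ 16.7631. Nearest: B = (8, -6) with distance 1.4142.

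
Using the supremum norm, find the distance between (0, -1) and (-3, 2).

max(|x_i - y_i|) = max(|0 - (-3)|, |-1 - 2|) = max(3, 3) = 3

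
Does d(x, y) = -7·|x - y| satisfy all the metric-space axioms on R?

No. With c = -7 < 0, d fails non-negativity: d(9, 17) = -7·|9 - 17| = -7·8 = -56 < 0.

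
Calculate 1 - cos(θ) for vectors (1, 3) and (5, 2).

With u = (1, 3), v = (5, 2):
u·v = 1·5 + 3·2 = 5 + 6 = 11.
|u| = √(1² + 3²) = √10, |v| = √(5² + 2²) = √29, so |u||v| = √(10·29) = √290.
cos θ = (u·v)/(|u||v|) = 11/√290 ≈ 0.6459
Cosine distance = 1 - cos θ ≈ 1 - 0.6459 = 0.3541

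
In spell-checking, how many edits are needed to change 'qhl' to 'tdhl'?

Let D[i][j] be the edit distance between the first i characters of 'qhl' and the first j characters of 'tdhl', with D[i][0] = i, D[0][j] = j, and D[i][j] = D[i-1][j-1] if the characters match, else 1 + min(D[i-1][j], D[i][j-1], D[i-1][j-1]). Filling the table (rows: prefixes of 'qhl', columns: prefixes of 'tdhl'):
     ε  t  d  h  l
  ε  0  1  2  3  4
  q  1  1  2  3  4
  h  2  2  2  2  3
  l  3  3  3  3  2
The bottom-right entry gives D[3][4] = 2, so no sequence of fewer than 2 edits works. Backtracking through the table gives one optimal edit sequence (2 edits):
  qhl → tqhl (ins t @1)
  tqhl → tdhl (sub q→d @2)
Edit distance = 2.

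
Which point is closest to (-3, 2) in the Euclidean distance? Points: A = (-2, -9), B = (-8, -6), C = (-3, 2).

Distances: d(A) ≈ 11.0454, d(B) ≈ 9.434, d(C) = 0. Nearest: C = (-3, 2) with distance 0.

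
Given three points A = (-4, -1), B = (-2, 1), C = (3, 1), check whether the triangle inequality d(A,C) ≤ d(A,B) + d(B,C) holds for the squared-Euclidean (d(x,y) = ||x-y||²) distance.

d(A,B) = 2² + 2² = 8, d(B,C) = 5² + 0² = 25, d(A,C) = 7² + 2² = 53.
d(A,C) = 53 > 8 + 25 = 33. Triangle inequality is VIOLATED. (Squared-Euclidean is not a metric — this is a counterexample.)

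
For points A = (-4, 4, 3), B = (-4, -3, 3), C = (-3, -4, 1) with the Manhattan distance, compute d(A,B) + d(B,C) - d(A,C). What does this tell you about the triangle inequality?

d(A,B) = 0 + 7 + 0 = 7, d(B,C) = 1 + 1 + 2 = 4, d(A,C) = 1 + 8 + 2 = 11.
d(A,B) + d(B,C) - d(A,C) = 7 + 4 - 11 = 11 - 11 = 0. This is ≥ 0, so the triangle inequality holds for these points.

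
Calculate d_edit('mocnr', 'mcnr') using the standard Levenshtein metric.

Let D[i][j] be the edit distance between the first i characters of 'mocnr' and the first j characters of 'mcnr', with D[i][0] = i, D[0][j] = j, and D[i][j] = D[i-1][j-1] if the characters match, else 1 + min(D[i-1][j], D[i][j-1], D[i-1][j-1]). Filling the table (rows: prefixes of 'mocnr', columns: prefixes of 'mcnr'):
     ε  m  c  n  r
  ε  0  1  2  3  4
  m  1  0  1  2  3
  o  2  1  1  2  3
  c  3  2  1  2  3
  n  4  3  2  1  2
  r  5  4  3  2  1
The bottom-right entry gives D[5][4] = 1, so no sequence of fewer than 1 edit works. Backtracking through the table gives one optimal edit sequence (1 edit):
  mocnr → mcnr (del o @2)
Edit distance = 1.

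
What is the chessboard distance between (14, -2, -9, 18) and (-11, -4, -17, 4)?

max(|x_i - y_i|) = max(|14 - (-11)|, |-2 - (-4)|, |-9 - (-17)|, |18 - 4|) = max(25, 2, 8, 14) = 25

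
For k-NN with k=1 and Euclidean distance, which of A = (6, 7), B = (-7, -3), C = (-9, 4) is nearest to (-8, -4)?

Distances: d(A) ≈ 17.8045, d(B) ≈ 1.4142, d(C) ≈ 8.0623. Nearest: B = (-7, -3) with distance 1.4142.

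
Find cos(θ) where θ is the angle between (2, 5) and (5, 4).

With u = (2, 5), v = (5, 4):
u·v = 2·5 + 5·4 = 10 + 20 = 30.
|u| = √(2² + 5²) = √29, |v| = √(5² + 4²) = √41, so |u||v| = √(29·41) = √1189.
cos θ = (u·v)/(|u||v|) = 30/√1189 ≈ 0.87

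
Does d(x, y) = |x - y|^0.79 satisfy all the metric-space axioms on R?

Yes. With 0 < p = 0.79 ≤ 1, d(x,y) = |x-y|^0.79 is a metric on R. Non-negativity and symmetry are immediate; |x-y|^0.79 = 0 ⟺ |x-y| = 0 ⟺ x = y. For the triangle inequality, the function t ↦ t^0.79 is subadditive on [0,∞) when p ≤ 1, so |x-z|^0.79 ≤ (|x-y| + |y-z|)^0.79 ≤ |x-y|^0.79 + |y-z|^0.79.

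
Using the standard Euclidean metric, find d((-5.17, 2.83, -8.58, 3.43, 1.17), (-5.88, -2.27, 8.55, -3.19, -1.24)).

√(Σ(x_i - y_i)²) = √((-5.17 - (-5.88))² + (2.83 - (-2.27))² + (-8.58 - 8.55)² + (3.43 - (-3.19))² + (1.17 - (-1.24))²)
= √(0.71² + 5.1² + (-17.13)² + 6.62² + 2.41²) = √(0.5041 + 26.01 + 293.4369 + 43.8244 + 5.8081) = √369.5835 ≈ 19.2246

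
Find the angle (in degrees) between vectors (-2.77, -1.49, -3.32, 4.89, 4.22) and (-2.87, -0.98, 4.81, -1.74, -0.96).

With u = (-2.77, -1.49, -3.32, 4.89, 4.22), v = (-2.87, -0.98, 4.81, -1.74, -0.96):
u·v = (-2.77)·(-2.87) + (-1.49)·(-0.98) + (-3.32)·4.81 + 4.89·(-1.74) + 4.22·(-0.96) = 7.9499 + 1.4602 + (-15.9692) + (-8.5086) + (-4.0512) = -19.1189.
|u| = √((-2.77)² + (-1.49)² + (-3.32)² + 4.89² + 4.22²) = √(7.6729 + 2.2201 + 11.0224 + 23.9121 + 17.8084) = √62.6359, |v| = √((-2.87)² + (-0.98)² + 4.81² + (-1.74)² + (-0.96)²) = √(8.2369 + 0.9604 + 23.1361 + 3.0276 + 0.9216) = √36.2826.
cos θ = (u·v)/(|u||v|) = -19.1189/(√62.6359·√36.2826) ≈ -0.401053
θ = arccos(-0.401053) ≈ 113.64°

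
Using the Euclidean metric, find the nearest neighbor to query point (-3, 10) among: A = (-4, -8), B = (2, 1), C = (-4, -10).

Distances: d(A) ≈ 18.0278, d(B) ≈ 10.2956, d(C) ≈ 20.025. Nearest: B = (2, 1) with distance 10.2956.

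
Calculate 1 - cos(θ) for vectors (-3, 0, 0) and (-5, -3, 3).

With u = (-3, 0, 0), v = (-5, -3, 3):
u·v = (-3)·(-5) + 0·(-3) + 0·3 = 15 + 0 + 0 = 15.
|u| = √((-3)² + 0² + 0²) = √9, |v| = √((-5)² + (-3)² + 3²) = √43, so |u||v| = √(9·43) = √387.
cos θ = (u·v)/(|u||v|) = 15/√387 ≈ 0.7625
Cosine distance = 1 - cos θ ≈ 1 - 0.7625 = 0.2375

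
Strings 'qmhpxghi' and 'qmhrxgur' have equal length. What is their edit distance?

Let D[i][j] be the edit distance between the first i characters of 'qmhpxghi' and the first j characters of 'qmhrxgur', with D[i][0] = i, D[0][j] = j, and D[i][j] = D[i-1][j-1] if the characters match, else 1 + min(D[i-1][j], D[i][j-1], D[i-1][j-1]). Filling the table (rows: prefixes of 'qmhpxghi', columns: prefixes of 'qmhrxgur'):
     ε  q  m  h  r  x  g  u  r
  ε  0  1  2  3  4  5  6  7  8
  q  1  0  1  2  3  4  5  6  7
  m  2  1  0  1  2  3  4  5  6
  h  3  2  1  0  1  2  3  4  5
  p  4  3  2  1  1  2  3  4  5
  x  5  4  3  2  2  1  2  3  4
  g  6  5  4  3  3  2  1  2  3
  h  7  6  5  4  4  3  2  2  3
  i  8  7  6  5  5  4  3  3  3
The bottom-right entry gives D[8][8] = 3, so no sequence of fewer than 3 edits works. Backtracking through the table gives one optimal edit sequence (3 edits):
  qmhpxghi → qmhrxghi (sub p→r @4)
  qmhrxghi → qmhrxgui (sub h→u @7)
  qmhrxgui → qmhrxgur (sub i→r @8)
Edit distance = 3.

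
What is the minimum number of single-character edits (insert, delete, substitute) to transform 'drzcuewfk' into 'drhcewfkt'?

Let D[i][j] be the edit distance between the first i characters of 'drzcuewfk' and the first j characters of 'drhcewfkt', with D[i][0] = i, D[0][j] = j, and D[i][j] = D[i-1][j-1] if the characters match, else 1 + min(D[i-1][j], D[i][j-1], D[i-1][j-1]). Filling the table (rows: prefixes of 'drzcuewfk', columns: prefixes of 'drhcewfkt'):
     ε  d  r  h  c  e  w  f  k  t
  ε  0  1  2  3  4  5  6  7  8  9
  d  1  0  1  2  3  4  5  6  7  8
  r  2  1  0  1  2  3  4  5  6  7
  z  3  2  1  1  2  3  4  5  6  7
  c  4  3  2  2  1  2  3  4  5  6
  u  5  4  3  3  2  2  3  4  5  6
  e  6  5  4  4  3  2  3  4  5  6
  w  7  6  5  5  4  3  2  3  4  5
  f  8  7  6  6  5  4  3  2  3  4
  k  9  8  7  7  6  5  4  3  2  3
The bottom-right entry gives D[9][9] = 3, so no sequence of fewer than 3 edits works. Backtracking through the table gives one optimal edit sequence (3 edits):
  drzcuewfk → drhcuewfk (sub z→h @3)
  drhcuewfk → drhcewfk (del u @5)
  drhcewfk → drhcewfkt (ins t @9)
Edit distance = 3.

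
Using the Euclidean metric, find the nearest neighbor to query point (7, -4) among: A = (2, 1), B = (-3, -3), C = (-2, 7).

Distances: d(A) ≈ 7.0711, d(B) ≈ 10.0499, d(C) ≈ 14.2127. Nearest: A = (2, 1) with distance 7.0711.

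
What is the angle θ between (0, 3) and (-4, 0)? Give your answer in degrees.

With u = (0, 3), v = (-4, 0):
u·v = 0·(-4) + 3·0 = 0 + 0 = 0.
|u| = √(0² + 3²) = √9, |v| = √((-4)² + 0²) = √16, so |u||v| = √(9·16) = √144 = 12.
cos θ = (u·v)/(|u||v|) = 0/12 = 0 (the vectors are orthogonal)
θ = arccos(0) = 90°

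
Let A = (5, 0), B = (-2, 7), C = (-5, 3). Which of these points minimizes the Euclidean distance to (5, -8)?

Distances: d(A) = 8, d(B) ≈ 16.5529, d(C) ≈ 14.8661. Nearest: A = (5, 0) with distance 8.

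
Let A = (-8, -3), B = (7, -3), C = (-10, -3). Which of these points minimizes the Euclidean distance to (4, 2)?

Distances: d(A) = 13, d(B) ≈ 5.831, d(C) ≈ 14.8661. Nearest: B = (7, -3) with distance 5.831.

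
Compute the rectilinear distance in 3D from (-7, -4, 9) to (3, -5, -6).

Σ|x_i - y_i| = |-7 - 3| + |-4 - (-5)| + |9 - (-6)| = 10 + 1 + 15 = 26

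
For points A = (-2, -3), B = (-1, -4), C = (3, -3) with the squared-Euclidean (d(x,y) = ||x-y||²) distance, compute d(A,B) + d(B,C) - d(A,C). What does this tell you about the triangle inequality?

d(A,B) = 1² + 1² = 2, d(B,C) = 4² + 1² = 17, d(A,C) = 5² + 0² = 25.
d(A,B) + d(B,C) - d(A,C) = 2 + 17 - 25 = 19 - 25 = -6. This is < 0, so the triangle inequality FAILS for these points (squared-Euclidean is not a metric).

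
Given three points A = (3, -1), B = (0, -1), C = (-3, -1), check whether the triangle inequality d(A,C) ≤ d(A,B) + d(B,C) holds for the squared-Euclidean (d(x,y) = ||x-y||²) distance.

d(A,B) = 3² + 0² = 9, d(B,C) = 3² + 0² = 9, d(A,C) = 6² + 0² = 36.
d(A,C) = 36 > 9 + 9 = 18. Triangle inequality is VIOLATED. (Squared-Euclidean is not a metric — this is a counterexample.)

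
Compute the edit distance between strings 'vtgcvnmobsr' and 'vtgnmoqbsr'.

Let D[i][j] be the edit distance between the first i characters of 'vtgcvnmobsr' and the first j characters of 'vtgnmoqbsr', with D[i][0] = i, D[0][j] = j, and D[i][j] = D[i-1][j-1] if the characters match, else 1 + min(D[i-1][j], D[i][j-1], D[i-1][j-1]). Filling the table (rows: prefixes of 'vtgcvnmobsr', columns: prefixes of 'vtgnmoqbsr'):
     ε  v  t  g  n  m  o  q  b  s  r
  ε  0  1  2  3  4  5  6  7  8  9 10
  v  1  0  1  2  3  4  5  6  7  8  9
  t  2  1  0  1  2  3  4  5  6  7  8
  g  3  2  1  0  1  2  3  4  5  6  7
  c  4  3  2  1  1  2  3  4  5  6  7
  v  5  4  3  2  2  2  3  4  5  6  7
  n  6  5  4  3  2  3  3  4  5  6  7
  m  7  6  5  4  3  2  3  4  5  6  7
  o  8  7  6  5  4  3  2  3  4  5  6
  b  9  8  7  6  5  4  3  3  3  4  5
  s 10  9  8  7  6  5  4  4  4  3  4
  r 11 10  9  8  7  6  5  5  5  4  3
The bottom-right entry gives D[11][10] = 3, so no sequence of fewer than 3 edits works. Backtracking through the table gives one optimal edit sequence (3 edits):
  vtgcvnmobsr → vtgvnmobsr (del c @4)
  vtgvnmobsr → vtgnmobsr (del v @4)
  vtgnmobsr → vtgnmoqbsr (ins q @7)
Edit distance = 3.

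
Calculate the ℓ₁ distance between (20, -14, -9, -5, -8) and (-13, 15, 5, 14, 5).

Σ|x_i - y_i| = |20 - (-13)| + |-14 - 15| + |-9 - 5| + |-5 - 14| + |-8 - 5| = 33 + 29 + 14 + 19 + 13 = 108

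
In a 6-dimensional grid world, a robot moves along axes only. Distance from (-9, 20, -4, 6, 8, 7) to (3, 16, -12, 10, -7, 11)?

Σ|x_i - y_i| = |-9 - 3| + |20 - 16| + |-4 - (-12)| + |6 - 10| + |8 - (-7)| + |7 - 11| = 12 + 4 + 8 + 4 + 15 + 4 = 47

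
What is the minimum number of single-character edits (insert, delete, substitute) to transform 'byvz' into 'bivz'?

Let D[i][j] be the edit distance between the first i characters of 'byvz' and the first j characters of 'bivz', with D[i][0] = i, D[0][j] = j, and D[i][j] = D[i-1][j-1] if the characters match, else 1 + min(D[i-1][j], D[i][j-1], D[i-1][j-1]). Filling the table (rows: prefixes of 'byvz', columns: prefixes of 'bivz'):
     ε  b  i  v  z
  ε  0  1  2  3  4
  b  1  0  1  2  3
  y  2  1  1  2  3
  v  3  2  2  1  2
  z  4  3  3  2  1
The bottom-right entry gives D[4][4] = 1, so no sequence of fewer than 1 edit works. Backtracking through the table gives one optimal edit sequence (1 edit):
  byvz → bivz (sub y→i @2)
Edit distance = 1.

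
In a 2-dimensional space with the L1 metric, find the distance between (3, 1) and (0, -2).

Σ|x_i - y_i| = |3 - 0| + |1 - (-2)| = 3 + 3 = 6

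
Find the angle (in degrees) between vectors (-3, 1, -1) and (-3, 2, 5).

With u = (-3, 1, -1), v = (-3, 2, 5):
u·v = (-3)·(-3) + 1·2 + (-1)·5 = 9 + 2 + (-5) = 6.
|u| = √((-3)² + 1² + (-1)²) = √11, |v| = √((-3)² + 2² + 5²) = √38, so |u||v| = √(11·38) = √418.
cos θ = (u·v)/(|u||v|) = 6/√418 ≈ 0.29347
θ = arccos(0.29347) ≈ 72.93°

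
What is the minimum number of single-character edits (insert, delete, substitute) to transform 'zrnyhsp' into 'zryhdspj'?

Let D[i][j] be the edit distance between the first i characters of 'zrnyhsp' and the first j characters of 'zryhdspj', with D[i][0] = i, D[0][j] = j, and D[i][j] = D[i-1][j-1] if the characters match, else 1 + min(D[i-1][j], D[i][j-1], D[i-1][j-1]). Filling the table (rows: prefixes of 'zrnyhsp', columns: prefixes of 'zryhdspj'):
     ε  z  r  y  h  d  s  p  j
  ε  0  1  2  3  4  5  6  7  8
  z  1  0  1  2  3  4  5  6  7
  r  2  1  0  1  2  3  4  5  6
  n  3  2  1  1  2  3  4  5  6
  y  4  3  2  1  2  3  4  5  6
  h  5  4  3  2  1  2  3  4  5
  s  6  5  4  3  2  2  2  3  4
  p  7  6  5  4  3  3  3  2  3
The bottom-right entry gives D[7][8] = 3, so no sequence of fewer than 3 edits works. Backtracking through the table gives one optimal edit sequence (3 edits):
  zrnyhsp → zryhsp (del n @3)
  zryhsp → zryhdsp (ins d @5)
  zryhdsp → zryhdspj (ins j @8)
Edit distance = 3.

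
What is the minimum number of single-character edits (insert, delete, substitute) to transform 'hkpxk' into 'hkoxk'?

Let D[i][j] be the edit distance between the first i characters of 'hkpxk' and the first j characters of 'hkoxk', with D[i][0] = i, D[0][j] = j, and D[i][j] = D[i-1][j-1] if the characters match, else 1 + min(D[i-1][j], D[i][j-1], D[i-1][j-1]). Filling the table (rows: prefixes of 'hkpxk', columns: prefixes of 'hkoxk'):
     ε  h  k  o  x  k
  ε  0  1  2  3  4  5
  h  1  0  1  2  3  4
  k  2  1  0  1  2  3
  p  3  2  1  1  2  3
  x  4  3  2  2  1  2
  k  5  4  3  3  2  1
The bottom-right entry gives D[5][5] = 1, so no sequence of fewer than 1 edit works. Backtracking through the table gives one optimal edit sequence (1 edit):
  hkpxk → hkoxk (sub p→o @3)
Edit distance = 1.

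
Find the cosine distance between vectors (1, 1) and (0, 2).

With u = (1, 1), v = (0, 2):
u·v = 1·0 + 1·2 = 0 + 2 = 2.
|u| = √(1² + 1²) = √2, |v| = √(0² + 2²) = √4, so |u||v| = √(2·4) = √8.
cos θ = (u·v)/(|u||v|) = 2/√8 ≈ 0.7071
Cosine distance = 1 - cos θ ≈ 1 - 0.7071 = 0.2929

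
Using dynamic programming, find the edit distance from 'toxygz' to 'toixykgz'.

Let D[i][j] be the edit distance between the first i characters of 'toxygz' and the first j characters of 'toixykgz', with D[i][0] = i, D[0][j] = j, and D[i][j] = D[i-1][j-1] if the characters match, else 1 + min(D[i-1][j], D[i][j-1], D[i-1][j-1]). Filling the table (rows: prefixes of 'toxygz', columns: prefixes of 'toixykgz'):
     ε  t  o  i  x  y  k  g  z
  ε  0  1  2  3  4  5  6  7  8
  t  1  0  1  2  3  4  5  6  7
  o  2  1  0  1  2  3  4  5  6
  x  3  2  1  1  1  2  3  4  5
  y  4  3  2  2  2  1  2  3  4
  g  5  4  3  3  3  2  2  2  3
  z  6  5  4  4  4  3  3  3  2
The bottom-right entry gives D[6][8] = 2, so no sequence of fewer than 2 edits works. Backtracking through the table gives one optimal edit sequence (2 edits):
  toxygz → toixygz (ins i @3)
  toixygz → toixykgz (ins k @6)
Edit distance = 2.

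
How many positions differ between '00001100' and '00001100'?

Differing positions: none. Hamming distance = 0.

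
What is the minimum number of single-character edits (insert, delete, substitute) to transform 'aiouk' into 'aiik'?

Let D[i][j] be the edit distance between the first i characters of 'aiouk' and the first j characters of 'aiik', with D[i][0] = i, D[0][j] = j, and D[i][j] = D[i-1][j-1] if the characters match, else 1 + min(D[i-1][j], D[i][j-1], D[i-1][j-1]). Filling the table (rows: prefixes of 'aiouk', columns: prefixes of 'aiik'):
     ε  a  i  i  k
  ε  0  1  2  3  4
  a  1  0  1  2  3
  i  2  1  0  1  2
  o  3  2  1  1  2
  u  4  3  2  2  2
  k  5  4  3  3  2
The bottom-right entry gives D[5][4] = 2, so no sequence of fewer than 2 edits works. Backtracking through the table gives one optimal edit sequence (2 edits):
  aiouk → aiuk (del o @3)
  aiuk → aiik (sub u→i @3)
Edit distance = 2.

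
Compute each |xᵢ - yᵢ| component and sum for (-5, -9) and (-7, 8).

Σ|x_i - y_i| = |-5 - (-7)| + |-9 - 8| = 2 + 17 = 19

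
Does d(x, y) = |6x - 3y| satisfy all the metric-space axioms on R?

No. d fails symmetry: d(8, 4) = |6·8 - 3·4| = |36| = 36, but d(4, 8) = |6·4 - 3·8| = |0| = 0. Since 36 ≠ 0, d(x,y) ≠ d(y,x) in general.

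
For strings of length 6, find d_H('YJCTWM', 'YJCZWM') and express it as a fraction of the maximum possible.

Differing positions: 4. Hamming distance = 1. The maximum possible Hamming distance for length-6 strings is 6, so d_H/6 = 1/6 ≈ 0.1667.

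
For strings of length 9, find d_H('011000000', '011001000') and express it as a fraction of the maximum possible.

Differing positions: 6. Hamming distance = 1. The maximum possible Hamming distance for length-9 strings is 9, so d_H/9 = 1/9 ≈ 0.1111.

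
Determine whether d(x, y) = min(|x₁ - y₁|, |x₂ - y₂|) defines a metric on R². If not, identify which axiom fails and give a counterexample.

No. d fails identity of indiscernibles: take x = (2, 0) and y = (2, 9). Then d(x,y) = min(|2 - 2|, |0 - 9|) = min(0, 9) = 0, yet x ≠ y.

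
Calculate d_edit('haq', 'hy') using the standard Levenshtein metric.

Let D[i][j] be the edit distance between the first i characters of 'haq' and the first j characters of 'hy', with D[i][0] = i, D[0][j] = j, and D[i][j] = D[i-1][j-1] if the characters match, else 1 + min(D[i-1][j], D[i][j-1], D[i-1][j-1]). Filling the table (rows: prefixes of 'haq', columns: prefixes of 'hy'):
     ε  h  y
  ε  0  1  2
  h  1  0  1
  a  2  1  1
  q  3  2  2
The bottom-right entry gives D[3][2] = 2, so no sequence of fewer than 2 edits works. Backtracking through the table gives one optimal edit sequence (2 edits):
  haq → hq (del a @2)
  hq → hy (sub q→y @2)
Edit distance = 2.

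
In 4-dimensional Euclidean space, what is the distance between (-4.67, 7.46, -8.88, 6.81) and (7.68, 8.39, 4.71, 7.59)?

√(Σ(x_i - y_i)²) = √((-4.67 - 7.68)² + (7.46 - 8.39)² + (-8.88 - 4.71)² + (6.81 - 7.59)²)
= √((-12.35)² + (-0.93)² + (-13.59)² + (-0.78)²) = √(152.5225 + 0.8649 + 184.6881 + 0.6084) = √338.6839 ≈ 18.4034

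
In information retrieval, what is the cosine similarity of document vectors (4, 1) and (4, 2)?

With u = (4, 1), v = (4, 2):
u·v = 4·4 + 1·2 = 16 + 2 = 18.
|u| = √(4² + 1²) = √17, |v| = √(4² + 2²) = √20, so |u||v| = √(17·20) = √340.
cos θ = (u·v)/(|u||v|) = 18/√340 ≈ 0.9762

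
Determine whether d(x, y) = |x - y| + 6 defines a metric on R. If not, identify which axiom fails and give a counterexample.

No. d fails identity of indiscernibles (specifically d(x,x) = 0): d(-6, -6) = |-6 - (-6)| + 6 = 0 + 6 = 6 ≠ 0.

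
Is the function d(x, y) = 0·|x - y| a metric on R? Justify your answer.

No. With c = 0, d(x,y) = 0 for all x, y. This fails identity of indiscernibles: d(5, 14) = 0 but 5 ≠ 14.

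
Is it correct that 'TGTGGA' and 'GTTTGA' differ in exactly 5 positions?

Differing positions: 1, 2, 4. Hamming distance = 3, so the claim that d_H = 5 is false.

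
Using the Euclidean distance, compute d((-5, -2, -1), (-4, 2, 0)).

(Σ|x_i - y_i|^2)^(1/2) = (|-5 - (-4)|^2 + |-2 - 2|^2 + |-1 - 0|^2)^(1/2)
= (1^2 + 4^2 + 1^2)^(1/2) = (1 + 16 + 1)^(1/2) = (18)^(1/2) ≈ 4.2426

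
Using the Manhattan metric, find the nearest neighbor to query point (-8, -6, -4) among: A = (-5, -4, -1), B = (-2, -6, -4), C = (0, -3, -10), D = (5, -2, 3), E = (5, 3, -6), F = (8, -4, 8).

Distances: d(A) = 8, d(B) = 6, d(C) = 17, d(D) = 24, d(E) = 24, d(F) = 30. Nearest: B = (-2, -6, -4) with distance 6.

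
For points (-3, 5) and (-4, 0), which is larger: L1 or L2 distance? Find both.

L1 = |-3 - (-4)| + |5 - 0| = 1 + 5 = 6
L2 = √(1² + 5²) = √26 ≈ 5.099
L1 ≥ L2 always (equality iff movement is along one axis); L1 > L2 here.
Ratio L1/L2 = 6/√26 ≈ 1.1767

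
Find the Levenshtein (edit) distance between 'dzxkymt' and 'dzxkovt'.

Let D[i][j] be the edit distance between the first i characters of 'dzxkymt' and the first j characters of 'dzxkovt', with D[i][0] = i, D[0][j] = j, and D[i][j] = D[i-1][j-1] if the characters match, else 1 + min(D[i-1][j], D[i][j-1], D[i-1][j-1]). Filling the table (rows: prefixes of 'dzxkymt', columns: prefixes of 'dzxkovt'):
     ε  d  z  x  k  o  v  t
  ε  0  1  2  3  4  5  6  7
  d  1  0  1  2  3  4  5  6
  z  2  1  0  1  2  3  4  5
  x  3  2  1  0  1  2  3  4
  k  4  3  2  1  0  1  2  3
  y  5  4  3  2  1  1  2  3
  m  6  5  4  3  2  2  2  3
  t  7  6  5  4  3  3  3  2
The bottom-right entry gives D[7][7] = 2, so no sequence of fewer than 2 edits works. Backtracking through the table gives one optimal edit sequence (2 edits):
  dzxkymt → dzxkomt (sub y→o @5)
  dzxkomt → dzxkovt (sub m→v @6)
Edit distance = 2.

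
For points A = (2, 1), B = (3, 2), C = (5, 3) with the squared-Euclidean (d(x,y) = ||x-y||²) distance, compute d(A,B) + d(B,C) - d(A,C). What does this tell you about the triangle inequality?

d(A,B) = 1² + 1² = 2, d(B,C) = 2² + 1² = 5, d(A,C) = 3² + 2² = 13.
d(A,B) + d(B,C) - d(A,C) = 2 + 5 - 13 = 7 - 13 = -6. This is < 0, so the triangle inequality FAILS for these points (squared-Euclidean is not a metric).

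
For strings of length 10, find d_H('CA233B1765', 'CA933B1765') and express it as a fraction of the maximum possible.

Differing positions: 3. Hamming distance = 1. The maximum possible Hamming distance for length-10 strings is 10, so d_H/10 = 1/10 = 0.1.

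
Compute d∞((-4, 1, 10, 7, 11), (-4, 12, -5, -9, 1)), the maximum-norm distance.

max(|x_i - y_i|) = max(|-4 - (-4)|, |1 - 12|, |10 - (-5)|, |7 - (-9)|, |11 - 1|) = max(0, 11, 15, 16, 10) = 16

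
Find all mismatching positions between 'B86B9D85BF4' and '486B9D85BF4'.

Differing positions: 1. Hamming distance = 1.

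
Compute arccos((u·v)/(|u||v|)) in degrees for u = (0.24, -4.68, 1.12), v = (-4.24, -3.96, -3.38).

With u = (0.24, -4.68, 1.12), v = (-4.24, -3.96, -3.38):
u·v = 0.24·(-4.24) + (-4.68)·(-3.96) + 1.12·(-3.38) = (-1.0176) + 18.5328 + (-3.7856) = 13.7296.
|u| = √(0.24² + (-4.68)² + 1.12²) = √(0.0576 + 21.9024 + 1.2544) = √23.2144, |v| = √((-4.24)² + (-3.96)² + (-3.38)²) = √(17.9776 + 15.6816 + 11.4244) = √45.0836.
cos θ = (u·v)/(|u||v|) = 13.7296/(√23.2144·√45.0836) ≈ 0.424395
θ = arccos(0.424395) ≈ 64.89°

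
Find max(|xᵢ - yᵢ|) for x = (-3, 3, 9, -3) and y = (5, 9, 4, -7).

max(|x_i - y_i|) = max(|-3 - 5|, |3 - 9|, |9 - 4|, |-3 - (-7)|) = max(8, 6, 5, 4) = 8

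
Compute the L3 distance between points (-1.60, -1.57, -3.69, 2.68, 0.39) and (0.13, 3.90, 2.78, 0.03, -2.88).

(Σ|x_i - y_i|^3)^(1/3) = (|-1.6 - 0.13|^3 + |-1.57 - 3.9|^3 + |-3.69 - 2.78|^3 + |2.68 - 0.03|^3 + |0.39 - (-2.88)|^3)^(1/3)
= (1.73^3 + 5.47^3 + 6.47^3 + 2.65^3 + 3.27^3)^(1/3) ≈ (5.1777 + 163.6673 + 270.84 + 18.6096 + 34.9658)^(1/3) = (493.2604)^(1/3) ≈ 7.9012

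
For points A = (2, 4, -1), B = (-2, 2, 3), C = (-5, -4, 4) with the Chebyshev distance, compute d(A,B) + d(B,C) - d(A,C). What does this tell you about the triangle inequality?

d(A,B) = max(4, 2, 4) = 4, d(B,C) = max(3, 6, 1) = 6, d(A,C) = max(7, 8, 5) = 8.
d(A,B) + d(B,C) - d(A,C) = 4 + 6 - 8 = 10 - 8 = 2. This is ≥ 0, so the triangle inequality holds for these points.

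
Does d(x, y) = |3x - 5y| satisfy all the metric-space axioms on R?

No. d fails symmetry: d(3, 7) = |3·3 - 5·7| = |-26| = 26, but d(7, 3) = |3·7 - 5·3| = |6| = 6. Since 26 ≠ 6, d(x,y) ≠ d(y,x) in general.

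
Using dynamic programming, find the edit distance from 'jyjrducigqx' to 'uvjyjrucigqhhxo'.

Let D[i][j] be the edit distance between the first i characters of 'jyjrducigqx' and the first j characters of 'uvjyjrucigqhhxo', with D[i][0] = i, D[0][j] = j, and D[i][j] = D[i-1][j-1] if the characters match, else 1 + min(D[i-1][j], D[i][j-1], D[i-1][j-1]). Filling the table (rows: prefixes of 'jyjrducigqx', columns: prefixes of 'uvjyjrucigqhhxo'):
     ε  u  v  j  y  j  r  u  c  i  g  q  h  h  x  o
  ε  0  1  2  3  4  5  6  7  8  9 10 11 12 13 14 15
  j  1  1  2  2  3  4  5  6  7  8  9 10 11 12 13 14
  y  2  2  2  3  2  3  4  5  6  7  8  9 10 11 12 13
  j  3  3  3  2  3  2  3  4  5  6  7  8  9 10 11 12
  r  4  4  4  3  3  3  2  3  4  5  6  7  8  9 10 11
  d  5  5  5  4  4  4  3  3  4  5  6  7  8  9 10 11
  u  6  5  6  5  5  5  4  3  4  5  6  7  8  9 10 11
  c  7  6  6  6  6  6  5  4  3  4  5  6  7  8  9 10
  i  8  7  7  7  7  7  6  5  4  3  4  5  6  7  8  9
  g  9  8  8  8  8  8  7  6  5  4  3  4  5  6  7  8
  q 10  9  9  9  9  9  8  7  6  5  4  3  4  5  6  7
  x 11 10 10 10 10 10  9  8  7  6  5  4  4  5  5  6
The bottom-right entry gives D[11][15] = 6, so no sequence of fewer than 6 edits works. Backtracking through the table gives one optimal edit sequence (6 edits):
  jyjrducigqx → ujyjrducigqx (ins u @1)
  ujyjrducigqx → uvjyjrducigqx (ins v @2)
  uvjyjrducigqx → uvjyjrucigqx (del d @7)
  uvjyjrucigqx → uvjyjrucigqhx (ins h @12)
  uvjyjrucigqhx → uvjyjrucigqhhx (ins h @13)
  uvjyjrucigqhhx → uvjyjrucigqhhxo (ins o @15)
Edit distance = 6.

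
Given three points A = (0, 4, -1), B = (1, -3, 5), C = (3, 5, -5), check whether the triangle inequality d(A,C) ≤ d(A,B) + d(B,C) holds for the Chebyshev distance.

d(A,B) = max(1, 7, 6) = 7, d(B,C) = max(2, 8, 10) = 10, d(A,C) = max(3, 1, 4) = 4.
d(A,C) = 4 ≤ 7 + 10 = 17. Triangle inequality is satisfied.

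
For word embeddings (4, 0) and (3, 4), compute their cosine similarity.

With u = (4, 0), v = (3, 4):
u·v = 4·3 + 0·4 = 12 + 0 = 12.
|u| = √(4² + 0²) = √16, |v| = √(3² + 4²) = √25, so |u||v| = √(16·25) = √400 = 20.
cos θ = (u·v)/(|u||v|) = 12/20 = 0.6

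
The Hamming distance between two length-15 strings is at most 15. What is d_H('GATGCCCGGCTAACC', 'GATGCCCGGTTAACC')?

Differing positions: 10. Hamming distance = 1. The maximum possible Hamming distance for length-15 strings is 15, so d_H/15 = 1/15 ≈ 0.0667.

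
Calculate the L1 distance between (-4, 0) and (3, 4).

Σ|x_i - y_i| = |-4 - 3| + |0 - 4| = 7 + 4 = 11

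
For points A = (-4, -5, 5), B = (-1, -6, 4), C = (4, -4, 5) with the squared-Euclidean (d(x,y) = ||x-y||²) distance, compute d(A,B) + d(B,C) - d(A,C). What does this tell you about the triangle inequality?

d(A,B) = 3² + 1² + 1² = 11, d(B,C) = 5² + 2² + 1² = 30, d(A,C) = 8² + 1² + 0² = 65.
d(A,B) + d(B,C) - d(A,C) = 11 + 30 - 65 = 41 - 65 = -24. This is < 0, so the triangle inequality FAILS for these points (squared-Euclidean is not a metric).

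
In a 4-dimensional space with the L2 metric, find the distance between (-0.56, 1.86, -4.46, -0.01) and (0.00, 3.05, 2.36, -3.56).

(Σ|x_i - y_i|^2)^(1/2) = (|-0.56 - 0|^2 + |1.86 - 3.05|^2 + |-4.46 - 2.36|^2 + |-0.01 - (-3.56)|^2)^(1/2)
= (0.56^2 + 1.19^2 + 6.82^2 + 3.55^2)^(1/2) = (0.3136 + 1.4161 + 46.5124 + 12.6025)^(1/2) = (60.8446)^(1/2) ≈ 7.8003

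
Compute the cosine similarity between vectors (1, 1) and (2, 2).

With u = (1, 1), v = (2, 2):
u·v = 1·2 + 1·2 = 2 + 2 = 4.
|u| = √(1² + 1²) = √2, |v| = √(2² + 2²) = √8, so |u||v| = √(2·8) = √16 = 4.
cos θ = (u·v)/(|u||v|) = 4/4 = 1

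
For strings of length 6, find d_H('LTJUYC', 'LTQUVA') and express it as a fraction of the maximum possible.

Differing positions: 3, 5, 6. Hamming distance = 3. The maximum possible Hamming distance for length-6 strings is 6, so d_H/6 = 3/6 = 0.5.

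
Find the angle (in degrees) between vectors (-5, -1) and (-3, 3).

With u = (-5, -1), v = (-3, 3):
u·v = (-5)·(-3) + (-1)·3 = 15 + (-3) = 12.
|u| = √((-5)² + (-1)²) = √26, |v| = √((-3)² + 3²) = √18, so |u||v| = √(26·18) = √468.
cos θ = (u·v)/(|u||v|) = 12/√468 ≈ 0.5547
θ = arccos(0.5547) ≈ 56.31°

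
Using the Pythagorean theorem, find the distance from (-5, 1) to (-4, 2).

√(Σ(x_i - y_i)²) = √((-5 - (-4))² + (1 - 2)²)
= √((-1)² + (-1)²) = √(1 + 1) = √2 ≈ 1.4142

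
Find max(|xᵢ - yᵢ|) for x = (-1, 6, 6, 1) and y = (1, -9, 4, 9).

max(|x_i - y_i|) = max(|-1 - 1|, |6 - (-9)|, |6 - 4|, |1 - 9|) = max(2, 15, 2, 8) = 15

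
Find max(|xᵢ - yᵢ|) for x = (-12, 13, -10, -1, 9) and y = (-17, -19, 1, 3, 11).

max(|x_i - y_i|) = max(|-12 - (-17)|, |13 - (-19)|, |-10 - 1|, |-1 - 3|, |9 - 11|) = max(5, 32, 11, 4, 2) = 32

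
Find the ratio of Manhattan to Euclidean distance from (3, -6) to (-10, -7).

L1 = |3 - (-10)| + |-6 - (-7)| = 13 + 1 = 14
L2 = √(13² + 1²) = √170 ≈ 13.0384
L1 ≥ L2 always (equality iff movement is along one axis); L1 > L2 here.
Ratio L1/L2 = 14/√170 ≈ 1.0738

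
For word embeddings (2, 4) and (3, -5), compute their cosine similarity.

With u = (2, 4), v = (3, -5):
u·v = 2·3 + 4·(-5) = 6 + (-20) = -14.
|u| = √(2² + 4²) = √20, |v| = √(3² + (-5)²) = √34, so |u||v| = √(20·34) = √680.
cos θ = (u·v)/(|u||v|) = -14/√680 ≈ -0.5369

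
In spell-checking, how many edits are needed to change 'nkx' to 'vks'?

Let D[i][j] be the edit distance between the first i characters of 'nkx' and the first j characters of 'vks', with D[i][0] = i, D[0][j] = j, and D[i][j] = D[i-1][j-1] if the characters match, else 1 + min(D[i-1][j], D[i][j-1], D[i-1][j-1]). Filling the table (rows: prefixes of 'nkx', columns: prefixes of 'vks'):
     ε  v  k  s
  ε  0  1  2  3
  n  1  1  2  3
  k  2  2  1  2
  x  3  3  2  2
The bottom-right entry gives D[3][3] = 2, so no sequence of fewer than 2 edits works. Backtracking through the table gives one optimal edit sequence (2 edits):
  nkx → vkx (sub n→v @1)
  vkx → vks (sub x→s @3)
Edit distance = 2.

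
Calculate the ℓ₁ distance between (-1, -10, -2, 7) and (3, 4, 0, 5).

Σ|x_i - y_i| = |-1 - 3| + |-10 - 4| + |-2 - 0| + |7 - 5| = 4 + 14 + 2 + 2 = 22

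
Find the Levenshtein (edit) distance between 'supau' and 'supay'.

Let D[i][j] be the edit distance between the first i characters of 'supau' and the first j characters of 'supay', with D[i][0] = i, D[0][j] = j, and D[i][j] = D[i-1][j-1] if the characters match, else 1 + min(D[i-1][j], D[i][j-1], D[i-1][j-1]). Filling the table (rows: prefixes of 'supau', columns: prefixes of 'supay'):
     ε  s  u  p  a  y
  ε  0  1  2  3  4  5
  s  1  0  1  2  3  4
  u  2  1  0  1  2  3
  p  3  2  1  0  1  2
  a  4  3  2  1  0  1
  u  5  4  3  2  1  1
The bottom-right entry gives D[5][5] = 1, so no sequence of fewer than 1 edit works. Backtracking through the table gives one optimal edit sequence (1 edit):
  supau → supay (sub u→y @5)
Edit distance = 1.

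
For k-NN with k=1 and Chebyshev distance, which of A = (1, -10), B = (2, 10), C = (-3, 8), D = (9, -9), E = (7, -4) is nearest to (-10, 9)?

Distances: d(A) = 19, d(B) = 12, d(C) = 7, d(D) = 19, d(E) = 17. Nearest: C = (-3, 8) with distance 7.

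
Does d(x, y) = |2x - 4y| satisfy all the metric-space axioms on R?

No. d fails symmetry: d(1, 2) = |2·1 - 4·2| = |-6| = 6, but d(2, 1) = |2·2 - 4·1| = |0| = 0. Since 6 ≠ 0, d(x,y) ≠ d(y,x) in general.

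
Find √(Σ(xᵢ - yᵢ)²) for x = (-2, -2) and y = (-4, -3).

√(Σ(x_i - y_i)²) = √((-2 - (-4))² + (-2 - (-3))²)
= √(2² + 1²) = √(4 + 1) = √5 ≈ 2.2361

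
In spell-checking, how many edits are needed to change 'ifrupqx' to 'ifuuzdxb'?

Let D[i][j] be the edit distance between the first i characters of 'ifrupqx' and the first j characters of 'ifuuzdxb', with D[i][0] = i, D[0][j] = j, and D[i][j] = D[i-1][j-1] if the characters match, else 1 + min(D[i-1][j], D[i][j-1], D[i-1][j-1]). Filling the table (rows: prefixes of 'ifrupqx', columns: prefixes of 'ifuuzdxb'):
     ε  i  f  u  u  z  d  x  b
  ε  0  1  2  3  4  5  6  7  8
  i  1  0  1  2  3  4  5  6  7
  f  2  1  0  1  2  3  4  5  6
  r  3  2  1  1  2  3  4  5  6
  u  4  3  2  1  1  2  3  4  5
  p  5  4  3  2  2  2  3  4  5
  q  6  5  4  3  3  3  3  4  5
  x  7  6  5  4  4  4  4  3  4
The bottom-right entry gives D[7][8] = 4, so no sequence of fewer than 4 edits works. Backtracking through the table gives one optimal edit sequence (4 edits):
  ifrupqx → ifuupqx (sub r→u @3)
  ifuupqx → ifuuzqx (sub p→z @5)
  ifuuzqx → ifuuzdx (sub q→d @6)
  ifuuzdx → ifuuzdxb (ins b @8)
Edit distance = 4.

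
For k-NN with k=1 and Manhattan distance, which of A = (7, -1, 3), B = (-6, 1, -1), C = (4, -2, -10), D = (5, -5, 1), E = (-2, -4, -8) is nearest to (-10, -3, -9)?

Distances: d(A) = 31, d(B) = 16, d(C) = 16, d(D) = 27, d(E) = 10. Nearest: E = (-2, -4, -8) with distance 10.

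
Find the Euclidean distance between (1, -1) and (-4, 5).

√(Σ(x_i - y_i)²) = √((1 - (-4))² + (-1 - 5)²)
= √(5² + (-6)²) = √(25 + 36) = √61 ≈ 7.8102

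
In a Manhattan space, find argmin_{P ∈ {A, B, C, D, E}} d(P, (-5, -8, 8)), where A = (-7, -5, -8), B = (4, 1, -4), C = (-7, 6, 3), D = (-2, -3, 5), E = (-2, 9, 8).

Distances: d(A) = 21, d(B) = 30, d(C) = 21, d(D) = 11, d(E) = 20. Nearest: D = (-2, -3, 5) with distance 11.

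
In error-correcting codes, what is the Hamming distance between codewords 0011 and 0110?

Differing positions: 2, 4. Hamming distance = 2.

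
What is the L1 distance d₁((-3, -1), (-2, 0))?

Σ|x_i - y_i| = |-3 - (-2)| + |-1 - 0| = 1 + 1 = 2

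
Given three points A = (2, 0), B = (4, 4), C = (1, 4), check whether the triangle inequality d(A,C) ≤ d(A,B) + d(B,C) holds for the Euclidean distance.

d(A,B) = √(2² + 4²) = √20 ≈ 4.4721, d(B,C) = √(3² + 0²) = √9 = 3, d(A,C) = √(1² + 4²) = √17 ≈ 4.1231.
d(A,C) ≈ 4.1231 ≤ 4.4721 + 3 = 7.4721. Triangle inequality is satisfied.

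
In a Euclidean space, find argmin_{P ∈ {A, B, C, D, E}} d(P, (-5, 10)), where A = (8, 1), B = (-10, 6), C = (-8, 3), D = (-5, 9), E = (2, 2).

Distances: d(A) ≈ 15.8114, d(B) ≈ 6.4031, d(C) ≈ 7.6158, d(D) = 1, d(E) ≈ 10.6301. Nearest: D = (-5, 9) with distance 1.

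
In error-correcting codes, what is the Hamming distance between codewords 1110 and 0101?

Differing positions: 1, 3, 4. Hamming distance = 3.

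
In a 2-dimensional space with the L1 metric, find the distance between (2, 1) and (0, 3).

Σ|x_i - y_i| = |2 - 0| + |1 - 3| = 2 + 2 = 4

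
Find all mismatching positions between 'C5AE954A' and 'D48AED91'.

Differing positions: 1, 2, 3, 4, 5, 6, 7, 8. Hamming distance = 8.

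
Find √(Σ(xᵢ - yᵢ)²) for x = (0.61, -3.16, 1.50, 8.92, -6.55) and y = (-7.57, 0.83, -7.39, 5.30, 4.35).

√(Σ(x_i - y_i)²) = √((0.61 - (-7.57))² + (-3.16 - 0.83)² + (1.5 - (-7.39))² + (8.92 - 5.3)² + (-6.55 - 4.35)²)
= √(8.18² + (-3.99)² + 8.89² + 3.62² + (-10.9)²) = √(66.9124 + 15.9201 + 79.0321 + 13.1044 + 118.81) = √293.779 ≈ 17.14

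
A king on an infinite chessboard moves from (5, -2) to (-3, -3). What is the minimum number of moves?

max(|x_i - y_i|) = max(|5 - (-3)|, |-2 - (-3)|) = max(8, 1) = 8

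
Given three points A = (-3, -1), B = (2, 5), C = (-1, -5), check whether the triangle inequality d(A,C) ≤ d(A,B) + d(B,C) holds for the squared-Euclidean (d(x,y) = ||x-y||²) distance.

d(A,B) = 5² + 6² = 61, d(B,C) = 3² + 10² = 109, d(A,C) = 2² + 4² = 20.
d(A,C) = 20 ≤ 61 + 109 = 170. Triangle inequality is satisfied.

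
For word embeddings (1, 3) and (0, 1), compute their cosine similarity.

With u = (1, 3), v = (0, 1):
u·v = 1·0 + 3·1 = 0 + 3 = 3.
|u| = √(1² + 3²) = √10, |v| = √(0² + 1²) = √1, so |u||v| = √(10·1) = √10.
cos θ = (u·v)/(|u||v|) = 3/√10 ≈ 0.9487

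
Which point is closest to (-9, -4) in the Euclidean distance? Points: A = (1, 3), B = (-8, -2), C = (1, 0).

Distances: d(A) ≈ 12.2066, d(B) ≈ 2.2361, d(C) ≈ 10.7703. Nearest: B = (-8, -2) with distance 2.2361.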